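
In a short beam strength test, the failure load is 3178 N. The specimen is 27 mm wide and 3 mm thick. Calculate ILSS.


ILSS = 3F/(4bh) = 3*3178/(4*27*3) = 29.43 MPa

29.43 MPa


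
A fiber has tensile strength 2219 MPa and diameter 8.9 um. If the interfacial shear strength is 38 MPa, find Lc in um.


Lc = sigma_f * d / (2 * tau_i) = 2219 * 8.9 / (2 * 38) = 259.9 um

259.9 um


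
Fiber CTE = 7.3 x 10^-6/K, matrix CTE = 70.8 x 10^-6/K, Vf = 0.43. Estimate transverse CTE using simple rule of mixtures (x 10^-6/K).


alpha_2 = alpha_f*Vf + alpha_m*(1-Vf) = 7.3*0.43 + 70.8*0.57 = 43.5 x 10^-6/K

43.5 x 10^-6/K


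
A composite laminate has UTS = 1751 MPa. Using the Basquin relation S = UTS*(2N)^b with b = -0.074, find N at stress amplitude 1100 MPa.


N = 0.5 * (S/UTS)^(1/b) = 0.5 * (1100/1751)^(1/-0.074) = 267.4607 cycles

267.4607 cycles


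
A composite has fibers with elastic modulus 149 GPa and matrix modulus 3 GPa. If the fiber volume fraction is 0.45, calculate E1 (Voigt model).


E1 = Ef*Vf + Em*(1-Vf) = 149*0.45 + 3*0.55 = 68.7 GPa

68.7 GPa


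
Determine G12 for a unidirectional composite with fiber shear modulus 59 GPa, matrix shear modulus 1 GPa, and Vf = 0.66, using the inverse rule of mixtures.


1/G12 = Vf/Gf + (1-Vf)/Gm = 0.66/59 + 0.34/1
G12 = 2.85 GPa

2.85 GPa


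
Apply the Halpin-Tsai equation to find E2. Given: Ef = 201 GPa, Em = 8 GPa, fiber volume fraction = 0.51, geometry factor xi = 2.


eta = (Ef/Em - 1)/(Ef/Em + xi) = (25.125 - 1)/(25.125 + 2) = 0.8894
E2 = Em*(1+xi*eta*Vf)/(1-eta*Vf) = 27.92 GPa

27.92 GPa


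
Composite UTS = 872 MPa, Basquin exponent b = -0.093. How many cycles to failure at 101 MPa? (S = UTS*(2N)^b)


N = 0.5 * (S/UTS)^(1/b) = 0.5 * (101/872)^(1/-0.093) = 5.8289e+09 cycles

5.8289e+09 cycles


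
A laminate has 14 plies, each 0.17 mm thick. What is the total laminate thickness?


h = n * t_ply = 14 * 0.17 = 2.38 mm

2.38 mm


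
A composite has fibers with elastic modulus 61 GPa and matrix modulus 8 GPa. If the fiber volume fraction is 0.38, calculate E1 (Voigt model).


E1 = Ef*Vf + Em*(1-Vf) = 61*0.38 + 8*0.62 = 28.14 GPa

28.14 GPa


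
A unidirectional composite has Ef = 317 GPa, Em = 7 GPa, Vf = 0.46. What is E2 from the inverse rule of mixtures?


1/E2 = Vf/Ef + (1-Vf)/Em = 0.46/317 + 0.54/7
E2 = 12.72 GPa

12.72 GPa


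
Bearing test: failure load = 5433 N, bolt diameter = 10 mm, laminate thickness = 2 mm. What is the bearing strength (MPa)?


sigma_br = F/(d*h) = 5433/(10*2) = 271.7 MPa

271.7 MPa


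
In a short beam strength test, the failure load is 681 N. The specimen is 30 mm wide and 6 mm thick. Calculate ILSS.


ILSS = 3F/(4bh) = 3*681/(4*30*6) = 2.84 MPa

2.84 MPa


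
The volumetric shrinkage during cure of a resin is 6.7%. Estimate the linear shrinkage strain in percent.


Linear shrinkage ≈ vol_shrink/3 = 6.7/3 = 2.233%

2.233%


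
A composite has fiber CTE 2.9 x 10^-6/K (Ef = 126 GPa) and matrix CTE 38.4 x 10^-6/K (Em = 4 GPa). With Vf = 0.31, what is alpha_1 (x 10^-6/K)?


E1 = Ef*Vf + Em*(1-Vf) = 41.82
alpha_1 = (alpha_f*Ef*Vf + alpha_m*Em*(1-Vf))/E1 = 5.24 x 10^-6/K

5.24 x 10^-6/K


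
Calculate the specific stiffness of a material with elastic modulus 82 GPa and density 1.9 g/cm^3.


Specific stiffness = E/rho = 82/1.9 = 43.2 GPa/(g/cm^3)

43.2 GPa/(g/cm^3)


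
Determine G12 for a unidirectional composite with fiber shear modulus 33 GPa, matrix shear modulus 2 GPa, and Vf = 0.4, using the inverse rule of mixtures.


1/G12 = Vf/Gf + (1-Vf)/Gm = 0.4/33 + 0.6/2
G12 = 3.2 GPa

3.2 GPa


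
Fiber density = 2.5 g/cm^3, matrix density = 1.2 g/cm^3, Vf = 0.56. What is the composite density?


rho_c = rho_f*Vf + rho_m*(1-Vf) = 2.5*0.56 + 1.2*0.44 = 1.928 g/cm^3

1.928 g/cm^3


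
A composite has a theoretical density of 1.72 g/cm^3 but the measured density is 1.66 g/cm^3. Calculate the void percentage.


Void% = (rho_theo - rho_actual)/rho_theo * 100 = (1.72 - 1.66)/1.72 * 100 = 3.49%

3.49%


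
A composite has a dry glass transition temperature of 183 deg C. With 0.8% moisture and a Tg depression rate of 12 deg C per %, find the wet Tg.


Tg_wet = Tg_dry - k*moisture = 183 - 12*0.8 = 173.4 deg C

173.4 deg C


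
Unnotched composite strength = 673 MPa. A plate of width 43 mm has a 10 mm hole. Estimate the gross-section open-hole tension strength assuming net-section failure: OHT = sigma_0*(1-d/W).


OHT = sigma_0*(1-d/W) = 673*(1-10/43) = 516.5 MPa

516.5 MPa


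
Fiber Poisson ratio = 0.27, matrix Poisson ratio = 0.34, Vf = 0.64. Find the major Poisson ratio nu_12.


nu_12 = nu_f*Vf + nu_m*(1-Vf) = 0.27*0.64 + 0.34*0.36 = 0.2952

0.2952


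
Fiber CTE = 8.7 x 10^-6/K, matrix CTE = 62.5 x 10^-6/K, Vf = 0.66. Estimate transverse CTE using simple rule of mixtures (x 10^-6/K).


alpha_2 = alpha_f*Vf + alpha_m*(1-Vf) = 8.7*0.66 + 62.5*0.34 = 27.0 x 10^-6/K

27.0 x 10^-6/K


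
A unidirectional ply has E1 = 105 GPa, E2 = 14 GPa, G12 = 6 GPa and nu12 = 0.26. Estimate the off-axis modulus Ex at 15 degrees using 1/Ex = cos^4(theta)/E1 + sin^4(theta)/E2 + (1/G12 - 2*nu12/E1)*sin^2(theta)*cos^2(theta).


cos^4(15) = 0.870513, sin^4(15) = 0.004487, sin^2(15)*cos^2(15) = 0.0625
1/G12 - 2*nu12/E1 = 1/6 - 2*0.26/105 = 0.161714 GPa^-1
1/Ex = 0.870513/105 + 0.004487/14 + 0.161714*0.0625 = 0.0187183 GPa^-1
Ex = 53.42 GPa

53.42 GPa


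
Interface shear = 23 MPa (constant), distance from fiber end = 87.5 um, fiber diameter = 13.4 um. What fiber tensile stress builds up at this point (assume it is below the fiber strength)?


Force balance: sigma_f * (pi*d^2/4) = tau * (pi*d) * x  ->  sigma_f = 4 * tau * x / d
sigma_f = 4 * 23 * 87.5 / 13.4 = 600.7 MPa

600.7 MPa


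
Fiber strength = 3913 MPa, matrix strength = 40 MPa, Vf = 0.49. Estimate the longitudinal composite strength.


sigma_1 = sigma_f*Vf + sigma_m*(1-Vf) = 3913*0.49 + 40*0.51 = 1937.8 MPa

1937.8 MPa


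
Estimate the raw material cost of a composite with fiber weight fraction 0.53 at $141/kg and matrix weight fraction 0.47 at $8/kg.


Cost = cost_f*Wf + cost_m*Wm = 141*0.53 + 8*0.47 = $78.49/kg

$78.49/kg


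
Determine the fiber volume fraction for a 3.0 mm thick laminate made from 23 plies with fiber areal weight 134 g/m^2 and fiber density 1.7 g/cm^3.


Vf = n * FAW / (rho_f * h * 1000) = 23 * 134 / (1.7 * 3.0 * 1000) = 0.6043

0.6043


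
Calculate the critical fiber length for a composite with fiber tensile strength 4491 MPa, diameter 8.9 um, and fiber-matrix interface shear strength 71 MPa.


Lc = sigma_f * d / (2 * tau_i) = 4491 * 8.9 / (2 * 71) = 281.5 um

281.5 um


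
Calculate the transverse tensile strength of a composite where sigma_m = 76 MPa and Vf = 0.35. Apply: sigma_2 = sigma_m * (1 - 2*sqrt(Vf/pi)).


factor = 1 - 2*sqrt(0.35/pi) = 0.3324
sigma_2 = 76 * 0.3324 = 25.27 MPa

25.27 MPa


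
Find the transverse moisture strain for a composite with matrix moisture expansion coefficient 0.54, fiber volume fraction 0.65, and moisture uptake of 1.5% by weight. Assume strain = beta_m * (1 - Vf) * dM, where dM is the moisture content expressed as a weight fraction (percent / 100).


dM = 1.5/100 = 0.015
strain = beta_m * (1-Vf) * dM = 0.54 * 0.35 * 0.015 = 0.002835

0.002835


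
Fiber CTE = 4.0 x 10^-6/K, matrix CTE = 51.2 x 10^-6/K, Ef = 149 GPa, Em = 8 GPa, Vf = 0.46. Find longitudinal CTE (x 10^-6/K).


E1 = Ef*Vf + Em*(1-Vf) = 72.86
alpha_1 = (alpha_f*Ef*Vf + alpha_m*Em*(1-Vf))/E1 = 6.8 x 10^-6/K

6.8 x 10^-6/K


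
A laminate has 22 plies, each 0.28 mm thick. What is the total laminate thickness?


h = n * t_ply = 22 * 0.28 = 6.16 mm

6.16 mm


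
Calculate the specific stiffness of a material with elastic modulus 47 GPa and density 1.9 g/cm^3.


Specific stiffness = E/rho = 47/1.9 = 24.7 GPa/(g/cm^3)

24.7 GPa/(g/cm^3)


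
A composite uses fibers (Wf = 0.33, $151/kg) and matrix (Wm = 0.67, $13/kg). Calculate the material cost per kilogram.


Cost = cost_f*Wf + cost_m*Wm = 151*0.33 + 13*0.67 = $58.54/kg

$58.54/kg


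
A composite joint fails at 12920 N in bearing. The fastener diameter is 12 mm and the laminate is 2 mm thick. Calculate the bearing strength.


sigma_br = F/(d*h) = 12920/(12*2) = 538.3 MPa

538.3 MPa


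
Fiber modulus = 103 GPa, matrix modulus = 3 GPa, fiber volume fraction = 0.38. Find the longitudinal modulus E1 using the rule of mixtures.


E1 = Ef*Vf + Em*(1-Vf) = 103*0.38 + 3*0.62 = 41.0 GPa

41.0 GPa


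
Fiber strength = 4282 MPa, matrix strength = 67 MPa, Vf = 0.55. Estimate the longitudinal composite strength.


sigma_1 = sigma_f*Vf + sigma_m*(1-Vf) = 4282*0.55 + 67*0.45 = 2385.3 MPa

2385.3 MPa


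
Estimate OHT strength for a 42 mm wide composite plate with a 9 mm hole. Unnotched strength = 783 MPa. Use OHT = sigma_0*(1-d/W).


OHT = sigma_0*(1-d/W) = 783*(1-9/42) = 615.2 MPa

615.2 MPa


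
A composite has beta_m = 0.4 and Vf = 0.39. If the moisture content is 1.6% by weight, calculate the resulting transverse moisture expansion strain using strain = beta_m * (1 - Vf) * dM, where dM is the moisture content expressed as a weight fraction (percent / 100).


dM = 1.6/100 = 0.016
strain = beta_m * (1-Vf) * dM = 0.4 * 0.61 * 0.016 = 0.003904

0.003904


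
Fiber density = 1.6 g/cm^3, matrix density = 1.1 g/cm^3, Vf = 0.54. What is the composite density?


rho_c = rho_f*Vf + rho_m*(1-Vf) = 1.6*0.54 + 1.1*0.46 = 1.37 g/cm^3

1.37 g/cm^3


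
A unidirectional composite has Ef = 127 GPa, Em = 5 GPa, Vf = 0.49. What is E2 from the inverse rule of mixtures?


1/E2 = Vf/Ef + (1-Vf)/Em = 0.49/127 + 0.51/5
E2 = 9.45 GPa

9.45 GPa


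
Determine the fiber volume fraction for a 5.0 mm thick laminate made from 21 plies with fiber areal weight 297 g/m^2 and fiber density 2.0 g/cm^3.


Vf = n * FAW / (rho_f * h * 1000) = 21 * 297 / (2.0 * 5.0 * 1000) = 0.6237

0.6237


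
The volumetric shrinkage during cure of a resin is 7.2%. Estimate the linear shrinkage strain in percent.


Linear shrinkage ≈ vol_shrink/3 = 7.2/3 = 2.4%

2.4%


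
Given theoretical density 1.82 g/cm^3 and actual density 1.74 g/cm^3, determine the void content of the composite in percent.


Void% = (rho_theo - rho_actual)/rho_theo * 100 = (1.82 - 1.74)/1.82 * 100 = 4.4%

4.4%


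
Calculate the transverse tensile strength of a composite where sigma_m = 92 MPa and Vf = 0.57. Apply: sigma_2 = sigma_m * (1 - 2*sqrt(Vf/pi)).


factor = 1 - 2*sqrt(0.57/pi) = 0.1481
sigma_2 = 92 * 0.1481 = 13.62 MPa

13.62 MPa


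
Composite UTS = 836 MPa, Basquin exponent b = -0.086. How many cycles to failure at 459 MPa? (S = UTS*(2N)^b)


N = 0.5 * (S/UTS)^(1/b) = 0.5 * (459/836)^(1/-0.086) = 533.0924 cycles

533.0924 cycles


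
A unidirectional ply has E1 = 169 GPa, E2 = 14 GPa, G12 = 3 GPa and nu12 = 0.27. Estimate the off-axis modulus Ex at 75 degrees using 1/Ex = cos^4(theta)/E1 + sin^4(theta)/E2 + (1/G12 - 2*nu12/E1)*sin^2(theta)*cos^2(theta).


cos^4(75) = 0.004487, sin^4(75) = 0.870513, sin^2(75)*cos^2(75) = 0.0625
1/G12 - 2*nu12/E1 = 1/3 - 2*0.27/169 = 0.330138 GPa^-1
1/Ex = 0.004487/169 + 0.870513/14 + 0.330138*0.0625 = 0.0828397 GPa^-1
Ex = 12.07 GPa

12.07 GPa


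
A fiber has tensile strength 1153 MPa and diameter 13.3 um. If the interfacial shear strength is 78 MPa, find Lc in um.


Lc = sigma_f * d / (2 * tau_i) = 1153 * 13.3 / (2 * 78) = 98.3 um

98.3 um


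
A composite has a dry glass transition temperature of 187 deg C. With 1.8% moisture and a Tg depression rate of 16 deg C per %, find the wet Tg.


Tg_wet = Tg_dry - k*moisture = 187 - 16*1.8 = 158.2 deg C

158.2 deg C


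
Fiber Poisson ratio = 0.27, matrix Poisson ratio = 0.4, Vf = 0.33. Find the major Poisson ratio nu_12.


nu_12 = nu_f*Vf + nu_m*(1-Vf) = 0.27*0.33 + 0.4*0.67 = 0.3571

0.3571


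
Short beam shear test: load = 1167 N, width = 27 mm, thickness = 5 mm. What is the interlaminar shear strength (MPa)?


ILSS = 3F/(4bh) = 3*1167/(4*27*5) = 6.48 MPa

6.48 MPa


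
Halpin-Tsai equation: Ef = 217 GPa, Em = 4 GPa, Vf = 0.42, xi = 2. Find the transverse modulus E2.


eta = (Ef/Em - 1)/(Ef/Em + xi) = (54.25 - 1)/(54.25 + 2) = 0.9467
E2 = Em*(1+xi*eta*Vf)/(1-eta*Vf) = 11.92 GPa

11.92 GPa


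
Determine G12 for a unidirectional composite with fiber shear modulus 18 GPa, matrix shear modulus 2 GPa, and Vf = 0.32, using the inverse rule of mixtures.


1/G12 = Vf/Gf + (1-Vf)/Gm = 0.32/18 + 0.68/2
G12 = 2.8 GPa

2.8 GPa


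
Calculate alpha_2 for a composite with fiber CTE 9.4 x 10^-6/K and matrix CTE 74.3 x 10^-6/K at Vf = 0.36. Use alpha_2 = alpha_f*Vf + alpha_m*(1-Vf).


alpha_2 = alpha_f*Vf + alpha_m*(1-Vf) = 9.4*0.36 + 74.3*0.64 = 50.9 x 10^-6/K

50.9 x 10^-6/K


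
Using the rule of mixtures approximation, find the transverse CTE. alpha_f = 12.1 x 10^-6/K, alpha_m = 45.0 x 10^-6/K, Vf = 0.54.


alpha_2 = alpha_f*Vf + alpha_m*(1-Vf) = 12.1*0.54 + 45.0*0.46 = 27.2 x 10^-6/K

27.2 x 10^-6/K


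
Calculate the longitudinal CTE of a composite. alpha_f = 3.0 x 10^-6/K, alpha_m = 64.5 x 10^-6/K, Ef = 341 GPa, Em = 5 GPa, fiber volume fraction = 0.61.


E1 = Ef*Vf + Em*(1-Vf) = 209.96
alpha_1 = (alpha_f*Ef*Vf + alpha_m*Em*(1-Vf))/E1 = 3.57 x 10^-6/K

3.57 x 10^-6/K


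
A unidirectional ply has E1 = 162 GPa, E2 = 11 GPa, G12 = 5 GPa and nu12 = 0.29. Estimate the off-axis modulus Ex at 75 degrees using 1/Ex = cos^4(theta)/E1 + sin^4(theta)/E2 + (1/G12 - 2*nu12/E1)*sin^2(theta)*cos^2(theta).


cos^4(75) = 0.004487, sin^4(75) = 0.870513, sin^2(75)*cos^2(75) = 0.0625
1/G12 - 2*nu12/E1 = 1/5 - 2*0.29/162 = 0.19642 GPa^-1
1/Ex = 0.004487/162 + 0.870513/11 + 0.19642*0.0625 = 0.0914415 GPa^-1
Ex = 10.94 GPa

10.94 GPa


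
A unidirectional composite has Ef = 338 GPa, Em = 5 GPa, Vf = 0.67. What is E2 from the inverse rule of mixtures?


1/E2 = Vf/Ef + (1-Vf)/Em = 0.67/338 + 0.33/5
E2 = 14.71 GPa

14.71 GPa


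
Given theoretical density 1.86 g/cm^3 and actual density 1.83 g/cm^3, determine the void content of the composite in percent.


Void% = (rho_theo - rho_actual)/rho_theo * 100 = (1.86 - 1.83)/1.86 * 100 = 1.61%

1.61%


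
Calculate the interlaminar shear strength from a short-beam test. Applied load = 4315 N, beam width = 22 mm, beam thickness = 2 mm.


ILSS = 3F/(4bh) = 3*4315/(4*22*2) = 73.55 MPa

73.55 MPa


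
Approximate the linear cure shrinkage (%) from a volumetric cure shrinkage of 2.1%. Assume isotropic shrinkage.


Linear shrinkage ≈ vol_shrink/3 = 2.1/3 = 0.7%

0.7%


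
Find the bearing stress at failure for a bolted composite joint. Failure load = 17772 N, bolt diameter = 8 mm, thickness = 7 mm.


sigma_br = F/(d*h) = 17772/(8*7) = 317.4 MPa

317.4 MPa


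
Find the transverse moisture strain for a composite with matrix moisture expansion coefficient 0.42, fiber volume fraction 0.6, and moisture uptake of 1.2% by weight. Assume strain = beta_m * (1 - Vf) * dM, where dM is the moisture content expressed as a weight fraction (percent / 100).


dM = 1.2/100 = 0.012
strain = beta_m * (1-Vf) * dM = 0.42 * 0.4 * 0.012 = 0.002016

0.002016


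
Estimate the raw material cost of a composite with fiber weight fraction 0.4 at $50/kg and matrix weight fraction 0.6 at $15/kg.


Cost = cost_f*Wf + cost_m*Wm = 50*0.4 + 15*0.6 = $29.0/kg

$29.0/kg


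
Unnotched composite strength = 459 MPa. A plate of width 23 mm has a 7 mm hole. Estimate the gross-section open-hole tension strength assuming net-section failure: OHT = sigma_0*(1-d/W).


OHT = sigma_0*(1-d/W) = 459*(1-7/23) = 319.3 MPa

319.3 MPa


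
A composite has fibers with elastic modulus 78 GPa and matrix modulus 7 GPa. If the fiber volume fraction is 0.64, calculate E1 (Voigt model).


E1 = Ef*Vf + Em*(1-Vf) = 78*0.64 + 7*0.36 = 52.44 GPa

52.44 GPa


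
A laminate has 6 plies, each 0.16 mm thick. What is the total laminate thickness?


h = n * t_ply = 6 * 0.16 = 0.96 mm

0.96 mm


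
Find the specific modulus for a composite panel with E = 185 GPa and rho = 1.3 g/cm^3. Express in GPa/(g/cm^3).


Specific stiffness = E/rho = 185/1.3 = 142.3 GPa/(g/cm^3)

142.3 GPa/(g/cm^3)


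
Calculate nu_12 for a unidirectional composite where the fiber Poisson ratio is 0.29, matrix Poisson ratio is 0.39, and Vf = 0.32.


nu_12 = nu_f*Vf + nu_m*(1-Vf) = 0.29*0.32 + 0.39*0.68 = 0.358

0.358


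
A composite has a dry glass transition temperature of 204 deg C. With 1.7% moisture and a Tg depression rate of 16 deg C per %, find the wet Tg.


Tg_wet = Tg_dry - k*moisture = 204 - 16*1.7 = 176.8 deg C

176.8 deg C


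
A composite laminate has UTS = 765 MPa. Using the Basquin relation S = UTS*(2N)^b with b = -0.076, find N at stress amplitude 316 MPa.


N = 0.5 * (S/UTS)^(1/b) = 0.5 * (316/765)^(1/-0.076) = 56398.0537 cycles

56398.0537 cycles


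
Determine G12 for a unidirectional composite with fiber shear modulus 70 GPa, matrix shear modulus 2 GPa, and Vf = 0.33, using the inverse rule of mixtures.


1/G12 = Vf/Gf + (1-Vf)/Gm = 0.33/70 + 0.67/2
G12 = 2.94 GPa

2.94 GPa


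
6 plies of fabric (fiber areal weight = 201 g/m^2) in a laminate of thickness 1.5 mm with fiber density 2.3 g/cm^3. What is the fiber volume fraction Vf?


Vf = n * FAW / (rho_f * h * 1000) = 6 * 201 / (2.3 * 1.5 * 1000) = 0.3496

0.3496


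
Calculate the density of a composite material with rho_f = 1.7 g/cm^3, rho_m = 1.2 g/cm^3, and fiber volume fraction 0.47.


rho_c = rho_f*Vf + rho_m*(1-Vf) = 1.7*0.47 + 1.2*0.53 = 1.435 g/cm^3

1.435 g/cm^3


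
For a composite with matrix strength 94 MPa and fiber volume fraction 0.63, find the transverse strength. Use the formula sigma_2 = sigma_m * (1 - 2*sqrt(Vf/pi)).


factor = 1 - 2*sqrt(0.63/pi) = 0.1044
sigma_2 = 94 * 0.1044 = 9.81 MPa

9.81 MPa


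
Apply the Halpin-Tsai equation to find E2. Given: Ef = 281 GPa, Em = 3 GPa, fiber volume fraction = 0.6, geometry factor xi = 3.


eta = (Ef/Em - 1)/(Ef/Em + xi) = (93.6667 - 1)/(93.6667 + 3) = 0.9586
E2 = Em*(1+xi*eta*Vf)/(1-eta*Vf) = 19.25 GPa

19.25 GPa


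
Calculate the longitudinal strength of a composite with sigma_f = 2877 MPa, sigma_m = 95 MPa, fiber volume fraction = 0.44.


sigma_1 = sigma_f*Vf + sigma_m*(1-Vf) = 2877*0.44 + 95*0.56 = 1319.1 MPa

1319.1 MPa


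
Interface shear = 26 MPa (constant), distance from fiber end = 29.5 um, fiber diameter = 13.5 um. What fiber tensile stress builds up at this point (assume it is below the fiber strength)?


Force balance: sigma_f * (pi*d^2/4) = tau * (pi*d) * x  ->  sigma_f = 4 * tau * x / d
sigma_f = 4 * 26 * 29.5 / 13.5 = 227.3 MPa

227.3 MPa


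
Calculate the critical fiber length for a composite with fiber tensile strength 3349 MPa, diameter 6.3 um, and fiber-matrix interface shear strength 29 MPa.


Lc = sigma_f * d / (2 * tau_i) = 3349 * 6.3 / (2 * 29) = 363.8 um

363.8 um


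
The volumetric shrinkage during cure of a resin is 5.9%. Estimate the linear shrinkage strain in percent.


Linear shrinkage ≈ vol_shrink/3 = 5.9/3 = 1.967%

1.967%


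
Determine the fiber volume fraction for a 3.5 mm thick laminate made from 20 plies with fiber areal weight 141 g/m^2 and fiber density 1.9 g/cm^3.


Vf = n * FAW / (rho_f * h * 1000) = 20 * 141 / (1.9 * 3.5 * 1000) = 0.4241

0.4241


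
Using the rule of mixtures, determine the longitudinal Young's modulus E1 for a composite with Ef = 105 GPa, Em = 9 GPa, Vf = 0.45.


E1 = Ef*Vf + Em*(1-Vf) = 105*0.45 + 9*0.55 = 52.2 GPa

52.2 GPa


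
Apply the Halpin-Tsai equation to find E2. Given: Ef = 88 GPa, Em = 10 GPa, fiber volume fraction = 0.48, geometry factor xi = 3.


eta = (Ef/Em - 1)/(Ef/Em + xi) = (8.8 - 1)/(8.8 + 3) = 0.661
E2 = Em*(1+xi*eta*Vf)/(1-eta*Vf) = 28.59 GPa

28.59 GPa


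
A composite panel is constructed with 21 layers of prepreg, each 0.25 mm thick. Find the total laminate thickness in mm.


h = n * t_ply = 21 * 0.25 = 5.25 mm

5.25 mm


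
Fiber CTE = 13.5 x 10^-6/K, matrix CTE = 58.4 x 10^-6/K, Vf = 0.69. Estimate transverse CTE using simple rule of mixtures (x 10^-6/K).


alpha_2 = alpha_f*Vf + alpha_m*(1-Vf) = 13.5*0.69 + 58.4*0.31 = 27.4 x 10^-6/K

27.4 x 10^-6/K


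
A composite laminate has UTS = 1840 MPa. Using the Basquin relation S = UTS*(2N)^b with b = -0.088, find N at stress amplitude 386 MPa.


N = 0.5 * (S/UTS)^(1/b) = 0.5 * (386/1840)^(1/-0.088) = 2.5476e+07 cycles

2.5476e+07 cycles


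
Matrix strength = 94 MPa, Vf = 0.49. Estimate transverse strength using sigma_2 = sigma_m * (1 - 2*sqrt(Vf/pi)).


factor = 1 - 2*sqrt(0.49/pi) = 0.2101
sigma_2 = 94 * 0.2101 = 19.75 MPa

19.75 MPa


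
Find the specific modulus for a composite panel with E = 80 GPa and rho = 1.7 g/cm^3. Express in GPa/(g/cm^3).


Specific stiffness = E/rho = 80/1.7 = 47.1 GPa/(g/cm^3)

47.1 GPa/(g/cm^3)


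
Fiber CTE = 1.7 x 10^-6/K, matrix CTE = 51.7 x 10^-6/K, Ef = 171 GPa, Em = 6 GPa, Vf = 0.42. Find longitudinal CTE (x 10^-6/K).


E1 = Ef*Vf + Em*(1-Vf) = 75.3
alpha_1 = (alpha_f*Ef*Vf + alpha_m*Em*(1-Vf))/E1 = 4.01 x 10^-6/K

4.01 x 10^-6/K


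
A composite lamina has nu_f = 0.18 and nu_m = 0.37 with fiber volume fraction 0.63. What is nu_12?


nu_12 = nu_f*Vf + nu_m*(1-Vf) = 0.18*0.63 + 0.37*0.37 = 0.2503

0.2503


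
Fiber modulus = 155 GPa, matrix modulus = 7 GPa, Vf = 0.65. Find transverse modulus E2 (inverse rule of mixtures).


1/E2 = Vf/Ef + (1-Vf)/Em = 0.65/155 + 0.35/7
E2 = 18.45 GPa

18.45 GPa


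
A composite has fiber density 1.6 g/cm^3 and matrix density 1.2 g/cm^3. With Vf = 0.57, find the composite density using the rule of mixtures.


rho_c = rho_f*Vf + rho_m*(1-Vf) = 1.6*0.57 + 1.2*0.43 = 1.428 g/cm^3

1.428 g/cm^3


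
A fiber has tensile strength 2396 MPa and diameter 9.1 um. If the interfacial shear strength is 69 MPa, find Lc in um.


Lc = sigma_f * d / (2 * tau_i) = 2396 * 9.1 / (2 * 69) = 158.0 um

158.0 um


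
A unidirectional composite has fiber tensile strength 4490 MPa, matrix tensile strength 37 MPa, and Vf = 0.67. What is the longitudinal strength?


sigma_1 = sigma_f*Vf + sigma_m*(1-Vf) = 4490*0.67 + 37*0.33 = 3020.5 MPa

3020.5 MPa


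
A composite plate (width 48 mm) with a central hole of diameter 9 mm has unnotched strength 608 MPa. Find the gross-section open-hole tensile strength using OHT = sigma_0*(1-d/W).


OHT = sigma_0*(1-d/W) = 608*(1-9/48) = 494.0 MPa

494.0 MPa


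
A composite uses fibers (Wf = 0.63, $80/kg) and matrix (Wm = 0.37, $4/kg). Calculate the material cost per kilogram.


Cost = cost_f*Wf + cost_m*Wm = 80*0.63 + 4*0.37 = $51.88/kg

$51.88/kg


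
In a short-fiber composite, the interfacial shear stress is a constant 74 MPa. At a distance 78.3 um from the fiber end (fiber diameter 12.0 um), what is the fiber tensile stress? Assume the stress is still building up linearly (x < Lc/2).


Force balance: sigma_f * (pi*d^2/4) = tau * (pi*d) * x  ->  sigma_f = 4 * tau * x / d
sigma_f = 4 * 74 * 78.3 / 12.0 = 1931.4 MPa

1931.4 MPa


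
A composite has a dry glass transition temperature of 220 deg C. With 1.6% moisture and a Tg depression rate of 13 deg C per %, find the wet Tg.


Tg_wet = Tg_dry - k*moisture = 220 - 13*1.6 = 199.2 deg C

199.2 deg C


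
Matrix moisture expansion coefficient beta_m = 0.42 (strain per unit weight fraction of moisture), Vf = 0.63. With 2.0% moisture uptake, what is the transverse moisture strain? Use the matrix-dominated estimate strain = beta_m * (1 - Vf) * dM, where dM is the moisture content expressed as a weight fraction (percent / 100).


dM = 2.0/100 = 0.02
strain = beta_m * (1-Vf) * dM = 0.42 * 0.37 * 0.02 = 0.003108

0.003108


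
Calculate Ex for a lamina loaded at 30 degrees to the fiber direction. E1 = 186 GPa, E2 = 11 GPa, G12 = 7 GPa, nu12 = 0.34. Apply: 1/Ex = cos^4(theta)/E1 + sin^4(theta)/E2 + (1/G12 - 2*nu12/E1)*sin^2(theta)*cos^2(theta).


cos^4(30) = 0.5625, sin^4(30) = 0.0625, sin^2(30)*cos^2(30) = 0.1875
1/G12 - 2*nu12/E1 = 1/7 - 2*0.34/186 = 0.139201 GPa^-1
1/Ex = 0.5625/186 + 0.0625/11 + 0.139201*0.1875 = 0.0348062 GPa^-1
Ex = 28.73 GPa

28.73 GPa


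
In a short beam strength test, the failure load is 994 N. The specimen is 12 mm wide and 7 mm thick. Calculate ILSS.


ILSS = 3F/(4bh) = 3*994/(4*12*7) = 8.88 MPa

8.88 MPa


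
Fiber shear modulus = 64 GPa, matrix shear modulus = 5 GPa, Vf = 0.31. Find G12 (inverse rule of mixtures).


1/G12 = Vf/Gf + (1-Vf)/Gm = 0.31/64 + 0.69/5
G12 = 7.0 GPa

7.0 GPa


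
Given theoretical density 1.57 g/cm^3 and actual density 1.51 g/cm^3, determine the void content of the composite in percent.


Void% = (rho_theo - rho_actual)/rho_theo * 100 = (1.57 - 1.51)/1.57 * 100 = 3.82%

3.82%


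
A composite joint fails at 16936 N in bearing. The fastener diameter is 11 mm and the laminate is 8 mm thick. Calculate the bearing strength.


sigma_br = F/(d*h) = 16936/(11*8) = 192.5 MPa

192.5 MPa


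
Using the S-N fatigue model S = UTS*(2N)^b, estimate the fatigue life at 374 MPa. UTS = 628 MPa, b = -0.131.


N = 0.5 * (S/UTS)^(1/b) = 0.5 * (374/628)^(1/-0.131) = 26.1336 cycles

26.1336 cycles


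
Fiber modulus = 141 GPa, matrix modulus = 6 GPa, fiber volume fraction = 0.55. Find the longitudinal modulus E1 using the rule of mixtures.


E1 = Ef*Vf + Em*(1-Vf) = 141*0.55 + 6*0.45 = 80.25 GPa

80.25 GPa


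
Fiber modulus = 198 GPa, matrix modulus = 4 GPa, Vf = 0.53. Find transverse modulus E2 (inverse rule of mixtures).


1/E2 = Vf/Ef + (1-Vf)/Em = 0.53/198 + 0.47/4
E2 = 8.32 GPa

8.32 GPa


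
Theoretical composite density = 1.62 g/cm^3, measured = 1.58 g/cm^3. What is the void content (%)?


Void% = (rho_theo - rho_actual)/rho_theo * 100 = (1.62 - 1.58)/1.62 * 100 = 2.47%

2.47%


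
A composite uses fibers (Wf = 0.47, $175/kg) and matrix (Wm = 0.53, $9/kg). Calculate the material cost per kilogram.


Cost = cost_f*Wf + cost_m*Wm = 175*0.47 + 9*0.53 = $87.02/kg

$87.02/kg


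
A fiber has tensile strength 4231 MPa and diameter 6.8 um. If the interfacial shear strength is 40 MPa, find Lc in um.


Lc = sigma_f * d / (2 * tau_i) = 4231 * 6.8 / (2 * 40) = 359.6 um

359.6 um


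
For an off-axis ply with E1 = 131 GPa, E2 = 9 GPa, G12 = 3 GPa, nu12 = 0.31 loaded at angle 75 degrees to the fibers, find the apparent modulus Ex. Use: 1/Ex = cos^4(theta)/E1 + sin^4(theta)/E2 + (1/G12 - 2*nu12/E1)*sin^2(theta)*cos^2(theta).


cos^4(75) = 0.004487, sin^4(75) = 0.870513, sin^2(75)*cos^2(75) = 0.0625
1/G12 - 2*nu12/E1 = 1/3 - 2*0.31/131 = 0.328601 GPa^-1
1/Ex = 0.004487/131 + 0.870513/9 + 0.328601*0.0625 = 0.1172954 GPa^-1
Ex = 8.53 GPa

8.53 GPa


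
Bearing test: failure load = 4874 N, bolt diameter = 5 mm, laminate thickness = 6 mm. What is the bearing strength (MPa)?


sigma_br = F/(d*h) = 4874/(5*6) = 162.5 MPa

162.5 MPa


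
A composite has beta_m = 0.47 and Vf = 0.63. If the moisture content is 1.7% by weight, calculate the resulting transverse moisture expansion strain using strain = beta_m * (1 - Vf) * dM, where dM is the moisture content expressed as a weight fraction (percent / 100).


dM = 1.7/100 = 0.017
strain = beta_m * (1-Vf) * dM = 0.47 * 0.37 * 0.017 = 0.0029563

0.0029563


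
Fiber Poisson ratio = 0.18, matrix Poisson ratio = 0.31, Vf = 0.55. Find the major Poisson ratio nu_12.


nu_12 = nu_f*Vf + nu_m*(1-Vf) = 0.18*0.55 + 0.31*0.45 = 0.2385

0.2385


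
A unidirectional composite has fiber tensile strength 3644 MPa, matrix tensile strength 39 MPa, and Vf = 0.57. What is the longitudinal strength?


sigma_1 = sigma_f*Vf + sigma_m*(1-Vf) = 3644*0.57 + 39*0.43 = 2093.9 MPa

2093.9 MPa


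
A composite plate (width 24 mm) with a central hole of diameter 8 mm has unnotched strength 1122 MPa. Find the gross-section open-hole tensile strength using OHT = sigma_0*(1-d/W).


OHT = sigma_0*(1-d/W) = 1122*(1-8/24) = 748.0 MPa

748.0 MPa


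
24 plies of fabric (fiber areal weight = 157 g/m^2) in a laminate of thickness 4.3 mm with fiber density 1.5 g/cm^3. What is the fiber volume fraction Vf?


Vf = n * FAW / (rho_f * h * 1000) = 24 * 157 / (1.5 * 4.3 * 1000) = 0.5842

0.5842


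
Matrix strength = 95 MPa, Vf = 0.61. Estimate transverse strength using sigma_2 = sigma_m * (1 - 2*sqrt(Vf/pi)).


factor = 1 - 2*sqrt(0.61/pi) = 0.1187
sigma_2 = 95 * 0.1187 = 11.28 MPa

11.28 MPa


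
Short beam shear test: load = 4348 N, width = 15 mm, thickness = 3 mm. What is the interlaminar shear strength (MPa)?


ILSS = 3F/(4bh) = 3*4348/(4*15*3) = 72.47 MPa

72.47 MPa


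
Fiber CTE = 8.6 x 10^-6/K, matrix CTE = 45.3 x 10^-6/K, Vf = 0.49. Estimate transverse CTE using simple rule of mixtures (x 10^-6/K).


alpha_2 = alpha_f*Vf + alpha_m*(1-Vf) = 8.6*0.49 + 45.3*0.51 = 27.3 x 10^-6/K

27.3 x 10^-6/K


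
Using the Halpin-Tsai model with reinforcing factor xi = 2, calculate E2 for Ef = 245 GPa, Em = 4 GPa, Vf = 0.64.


eta = (Ef/Em - 1)/(Ef/Em + xi) = (61.25 - 1)/(61.25 + 2) = 0.9526
E2 = Em*(1+xi*eta*Vf)/(1-eta*Vf) = 22.74 GPa

22.74 GPa


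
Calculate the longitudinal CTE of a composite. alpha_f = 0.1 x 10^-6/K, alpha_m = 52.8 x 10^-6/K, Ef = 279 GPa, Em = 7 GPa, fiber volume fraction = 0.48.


E1 = Ef*Vf + Em*(1-Vf) = 137.56
alpha_1 = (alpha_f*Ef*Vf + alpha_m*Em*(1-Vf))/E1 = 1.49 x 10^-6/K

1.49 x 10^-6/K


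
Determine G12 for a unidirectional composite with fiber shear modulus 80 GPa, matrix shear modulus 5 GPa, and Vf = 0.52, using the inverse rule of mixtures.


1/G12 = Vf/Gf + (1-Vf)/Gm = 0.52/80 + 0.48/5
G12 = 9.76 GPa

9.76 GPa


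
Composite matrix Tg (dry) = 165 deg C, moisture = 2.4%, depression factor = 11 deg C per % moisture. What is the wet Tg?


Tg_wet = Tg_dry - k*moisture = 165 - 11*2.4 = 138.6 deg C

138.6 deg C


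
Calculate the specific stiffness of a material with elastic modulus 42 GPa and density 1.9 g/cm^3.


Specific stiffness = E/rho = 42/1.9 = 22.1 GPa/(g/cm^3)

22.1 GPa/(g/cm^3)


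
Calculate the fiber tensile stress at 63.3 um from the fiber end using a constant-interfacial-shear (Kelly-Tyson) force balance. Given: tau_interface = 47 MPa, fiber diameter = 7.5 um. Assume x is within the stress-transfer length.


Force balance: sigma_f * (pi*d^2/4) = tau * (pi*d) * x  ->  sigma_f = 4 * tau * x / d
sigma_f = 4 * 47 * 63.3 / 7.5 = 1586.7 MPa

1586.7 MPa


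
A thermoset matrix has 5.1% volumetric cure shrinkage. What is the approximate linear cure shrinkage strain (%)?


Linear shrinkage ≈ vol_shrink/3 = 5.1/3 = 1.7%

1.7%


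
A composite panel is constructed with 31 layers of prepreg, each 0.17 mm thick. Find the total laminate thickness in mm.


h = n * t_ply = 31 * 0.17 = 5.27 mm

5.27 mm


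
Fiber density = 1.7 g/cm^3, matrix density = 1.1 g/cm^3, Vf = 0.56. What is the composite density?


rho_c = rho_f*Vf + rho_m*(1-Vf) = 1.7*0.56 + 1.1*0.44 = 1.436 g/cm^3

1.436 g/cm^3


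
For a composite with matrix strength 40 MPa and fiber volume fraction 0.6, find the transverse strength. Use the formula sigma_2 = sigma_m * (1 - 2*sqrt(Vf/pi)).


factor = 1 - 2*sqrt(0.6/pi) = 0.126
sigma_2 = 40 * 0.126 = 5.04 MPa

5.04 MPa


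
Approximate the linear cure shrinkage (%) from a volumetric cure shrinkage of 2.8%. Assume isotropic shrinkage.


Linear shrinkage ≈ vol_shrink/3 = 2.8/3 = 0.933%

0.933%


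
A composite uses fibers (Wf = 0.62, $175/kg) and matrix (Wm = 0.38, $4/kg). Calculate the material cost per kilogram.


Cost = cost_f*Wf + cost_m*Wm = 175*0.62 + 4*0.38 = $110.02/kg

$110.02/kg


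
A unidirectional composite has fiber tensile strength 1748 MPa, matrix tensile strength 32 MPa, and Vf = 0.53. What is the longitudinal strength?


sigma_1 = sigma_f*Vf + sigma_m*(1-Vf) = 1748*0.53 + 32*0.47 = 941.5 MPa

941.5 MPa


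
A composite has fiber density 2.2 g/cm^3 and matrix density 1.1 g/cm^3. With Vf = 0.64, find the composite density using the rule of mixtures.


rho_c = rho_f*Vf + rho_m*(1-Vf) = 2.2*0.64 + 1.1*0.36 = 1.804 g/cm^3

1.804 g/cm^3


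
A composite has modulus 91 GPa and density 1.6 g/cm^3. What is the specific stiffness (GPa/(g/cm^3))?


Specific stiffness = E/rho = 91/1.6 = 56.9 GPa/(g/cm^3)

56.9 GPa/(g/cm^3)


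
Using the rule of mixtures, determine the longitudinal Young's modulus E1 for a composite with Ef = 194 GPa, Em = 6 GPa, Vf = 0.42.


E1 = Ef*Vf + Em*(1-Vf) = 194*0.42 + 6*0.58 = 84.96 GPa

84.96 GPa


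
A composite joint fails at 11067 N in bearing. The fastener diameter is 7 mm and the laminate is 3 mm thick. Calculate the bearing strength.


sigma_br = F/(d*h) = 11067/(7*3) = 527.0 MPa

527.0 MPa


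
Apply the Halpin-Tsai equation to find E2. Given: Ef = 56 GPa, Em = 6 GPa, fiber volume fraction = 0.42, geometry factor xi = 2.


eta = (Ef/Em - 1)/(Ef/Em + xi) = (9.3333 - 1)/(9.3333 + 2) = 0.7353
E2 = Em*(1+xi*eta*Vf)/(1-eta*Vf) = 14.04 GPa

14.04 GPa


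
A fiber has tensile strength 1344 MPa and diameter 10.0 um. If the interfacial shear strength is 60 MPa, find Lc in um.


Lc = sigma_f * d / (2 * tau_i) = 1344 * 10.0 / (2 * 60) = 112.0 um

112.0 um


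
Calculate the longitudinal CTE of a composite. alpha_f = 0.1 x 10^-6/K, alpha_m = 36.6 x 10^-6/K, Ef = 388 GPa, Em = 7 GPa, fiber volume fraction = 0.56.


E1 = Ef*Vf + Em*(1-Vf) = 220.36
alpha_1 = (alpha_f*Ef*Vf + alpha_m*Em*(1-Vf))/E1 = 0.61 x 10^-6/K

0.61 x 10^-6/K


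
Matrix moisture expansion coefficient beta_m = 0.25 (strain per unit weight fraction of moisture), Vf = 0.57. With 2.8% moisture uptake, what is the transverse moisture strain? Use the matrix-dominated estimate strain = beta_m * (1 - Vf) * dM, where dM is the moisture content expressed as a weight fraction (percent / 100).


dM = 2.8/100 = 0.028
strain = beta_m * (1-Vf) * dM = 0.25 * 0.43 * 0.028 = 0.00301

0.00301


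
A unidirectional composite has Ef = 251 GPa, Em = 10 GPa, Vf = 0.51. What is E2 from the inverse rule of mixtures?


1/E2 = Vf/Ef + (1-Vf)/Em = 0.51/251 + 0.49/10
E2 = 19.6 GPa

19.6 GPa


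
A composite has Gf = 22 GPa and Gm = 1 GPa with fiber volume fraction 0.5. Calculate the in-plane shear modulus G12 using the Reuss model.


1/G12 = Vf/Gf + (1-Vf)/Gm = 0.5/22 + 0.5/1
G12 = 1.91 GPa

1.91 GPa


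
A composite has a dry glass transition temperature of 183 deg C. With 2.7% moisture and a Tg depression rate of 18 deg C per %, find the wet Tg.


Tg_wet = Tg_dry - k*moisture = 183 - 18*2.7 = 134.4 deg C

134.4 deg C


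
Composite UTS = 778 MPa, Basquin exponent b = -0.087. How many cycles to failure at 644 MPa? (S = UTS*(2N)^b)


N = 0.5 * (S/UTS)^(1/b) = 0.5 * (644/778)^(1/-0.087) = 4.3911 cycles

4.3911 cycles


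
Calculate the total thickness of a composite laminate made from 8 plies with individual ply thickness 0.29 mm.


h = n * t_ply = 8 * 0.29 = 2.32 mm

2.32 mm


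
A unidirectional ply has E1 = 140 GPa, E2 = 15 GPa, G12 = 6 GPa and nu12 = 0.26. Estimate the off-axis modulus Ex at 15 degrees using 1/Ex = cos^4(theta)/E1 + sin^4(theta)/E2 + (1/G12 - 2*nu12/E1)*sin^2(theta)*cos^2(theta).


cos^4(15) = 0.870513, sin^4(15) = 0.004487, sin^2(15)*cos^2(15) = 0.0625
1/G12 - 2*nu12/E1 = 1/6 - 2*0.26/140 = 0.162952 GPa^-1
1/Ex = 0.870513/140 + 0.004487/15 + 0.162952*0.0625 = 0.0167016 GPa^-1
Ex = 59.87 GPa

59.87 GPa


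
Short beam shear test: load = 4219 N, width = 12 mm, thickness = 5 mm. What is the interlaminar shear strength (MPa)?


ILSS = 3F/(4bh) = 3*4219/(4*12*5) = 52.74 MPa

52.74 MPa


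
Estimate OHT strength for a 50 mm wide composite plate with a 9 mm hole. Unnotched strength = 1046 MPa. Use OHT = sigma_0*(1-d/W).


OHT = sigma_0*(1-d/W) = 1046*(1-9/50) = 857.7 MPa

857.7 MPa


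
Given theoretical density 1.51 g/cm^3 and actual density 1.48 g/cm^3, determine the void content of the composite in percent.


Void% = (rho_theo - rho_actual)/rho_theo * 100 = (1.51 - 1.48)/1.51 * 100 = 1.99%

1.99%


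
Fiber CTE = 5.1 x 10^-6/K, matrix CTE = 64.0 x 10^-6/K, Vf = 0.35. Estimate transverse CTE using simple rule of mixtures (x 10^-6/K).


alpha_2 = alpha_f*Vf + alpha_m*(1-Vf) = 5.1*0.35 + 64.0*0.65 = 43.4 x 10^-6/K

43.4 x 10^-6/K


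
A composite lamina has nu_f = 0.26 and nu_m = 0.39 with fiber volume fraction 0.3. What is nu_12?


nu_12 = nu_f*Vf + nu_m*(1-Vf) = 0.26*0.3 + 0.39*0.7 = 0.351

0.351


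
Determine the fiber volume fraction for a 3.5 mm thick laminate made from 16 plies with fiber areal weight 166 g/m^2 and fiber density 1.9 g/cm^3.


Vf = n * FAW / (rho_f * h * 1000) = 16 * 166 / (1.9 * 3.5 * 1000) = 0.3994

0.3994


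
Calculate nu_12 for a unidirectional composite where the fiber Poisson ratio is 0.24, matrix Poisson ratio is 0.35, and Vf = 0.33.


nu_12 = nu_f*Vf + nu_m*(1-Vf) = 0.24*0.33 + 0.35*0.67 = 0.3137

0.3137


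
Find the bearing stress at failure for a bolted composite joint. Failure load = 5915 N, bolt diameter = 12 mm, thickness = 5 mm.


sigma_br = F/(d*h) = 5915/(12*5) = 98.6 MPa

98.6 MPa


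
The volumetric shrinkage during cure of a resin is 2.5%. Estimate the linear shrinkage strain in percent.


Linear shrinkage ≈ vol_shrink/3 = 2.5/3 = 0.833%

0.833%


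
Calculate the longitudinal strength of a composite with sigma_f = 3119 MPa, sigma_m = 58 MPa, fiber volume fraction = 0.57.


sigma_1 = sigma_f*Vf + sigma_m*(1-Vf) = 3119*0.57 + 58*0.43 = 1802.8 MPa

1802.8 MPa


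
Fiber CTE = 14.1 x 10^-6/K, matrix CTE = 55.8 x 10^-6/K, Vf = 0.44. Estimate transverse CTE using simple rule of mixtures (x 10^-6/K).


alpha_2 = alpha_f*Vf + alpha_m*(1-Vf) = 14.1*0.44 + 55.8*0.56 = 37.5 x 10^-6/K

37.5 x 10^-6/K


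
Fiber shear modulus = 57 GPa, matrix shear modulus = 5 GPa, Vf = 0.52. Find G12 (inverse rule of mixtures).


1/G12 = Vf/Gf + (1-Vf)/Gm = 0.52/57 + 0.48/5
G12 = 9.51 GPa

9.51 GPa


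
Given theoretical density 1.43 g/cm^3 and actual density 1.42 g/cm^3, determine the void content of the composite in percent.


Void% = (rho_theo - rho_actual)/rho_theo * 100 = (1.43 - 1.42)/1.43 * 100 = 0.7%

0.7%


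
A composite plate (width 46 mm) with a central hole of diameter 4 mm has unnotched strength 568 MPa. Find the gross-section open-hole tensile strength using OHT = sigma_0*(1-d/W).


OHT = sigma_0*(1-d/W) = 568*(1-4/46) = 518.6 MPa

518.6 MPa


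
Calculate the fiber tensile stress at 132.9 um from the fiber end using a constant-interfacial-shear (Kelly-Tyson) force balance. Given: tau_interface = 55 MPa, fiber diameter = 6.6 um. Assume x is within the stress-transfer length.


Force balance: sigma_f * (pi*d^2/4) = tau * (pi*d) * x  ->  sigma_f = 4 * tau * x / d
sigma_f = 4 * 55 * 132.9 / 6.6 = 4430.0 MPa

4430.0 MPa


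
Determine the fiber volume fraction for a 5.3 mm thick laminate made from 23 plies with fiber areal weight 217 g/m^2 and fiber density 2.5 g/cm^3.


Vf = n * FAW / (rho_f * h * 1000) = 23 * 217 / (2.5 * 5.3 * 1000) = 0.3767

0.3767


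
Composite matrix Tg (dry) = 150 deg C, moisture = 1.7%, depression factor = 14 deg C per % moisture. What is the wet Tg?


Tg_wet = Tg_dry - k*moisture = 150 - 14*1.7 = 126.2 deg C

126.2 deg C


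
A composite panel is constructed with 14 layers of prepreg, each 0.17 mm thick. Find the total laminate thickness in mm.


h = n * t_ply = 14 * 0.17 = 2.38 mm

2.38 mm


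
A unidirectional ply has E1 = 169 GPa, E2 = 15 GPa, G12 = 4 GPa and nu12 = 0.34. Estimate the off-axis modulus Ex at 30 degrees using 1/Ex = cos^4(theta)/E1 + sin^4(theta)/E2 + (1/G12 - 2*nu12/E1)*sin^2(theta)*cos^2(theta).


cos^4(30) = 0.5625, sin^4(30) = 0.0625, sin^2(30)*cos^2(30) = 0.1875
1/G12 - 2*nu12/E1 = 1/4 - 2*0.34/169 = 0.245976 GPa^-1
1/Ex = 0.5625/169 + 0.0625/15 + 0.245976*0.1875 = 0.0536156 GPa^-1
Ex = 18.65 GPa

18.65 GPa
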